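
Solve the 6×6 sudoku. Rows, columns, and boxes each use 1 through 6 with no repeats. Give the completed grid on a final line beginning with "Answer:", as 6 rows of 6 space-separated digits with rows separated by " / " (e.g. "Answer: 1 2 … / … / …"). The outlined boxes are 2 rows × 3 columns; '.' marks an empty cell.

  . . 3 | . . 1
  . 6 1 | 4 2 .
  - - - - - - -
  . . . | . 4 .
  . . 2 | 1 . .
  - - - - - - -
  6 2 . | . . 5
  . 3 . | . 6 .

Step 1. [r2c1∈{5}] only 5 remains possible at r2c1 ⇒ r2c1=5.
Step 2. [r6c6∈{2,4}] r6c6 is the only open cell in col 6 admitting 4. So r6c6=4.
Step 3. [r4c6∈{3,6}] 6 has one home in row 4: r4c6, so r4c6=6.
Step 4. [r1c5∈{5}] r1c5 is down to just 5. So r1c5=5.
Step 5. [r3c4∈{2,3,5}] 5 has one home in col 4: r3c4. So r3c4=5.
Step 6. [r4c5∈{3}] nothing but 3 survives at r4c5. So r4c5=3.
Step 7. [r4c1∈{4}] r4c1 is down to just 4, so r4c1=4.
Step 8. [r3c2∈{1}] r3c2's peers cover all but 1. So r3c2=1.
Step 9. [r5c3∈{4}] r5c3's peers cover all but 4, so r5c3=4.
Step 10. [r6c4∈{2}] r6c4's peers cover all but 2 ⇒ r6c4=2.
Step 11. [r6c3∈{5}] nothing but 5 survives at r6c3. So r6c3=5.
Step 12. [r6c1∈{1}] r6c1 has the single candidate 1 ⇒ r6c1=1.
Step 13. [r3c1∈{3}] r3c1 is down to just 3 ⇒ r3c1=3.
Step 14. [r1c2∈{4}] r1c2 is down to just 4 ⇒ r1c2=4.
Step 15. [r1c4∈{6}] r1c4 has the single candidate 6 ⇒ r1c4=6.
Step 16. [r4c2∈{5}] nothing but 5 survives at r4c2. So r4c2=5.
Step 17. [r2c6∈{3}] r2c6 has the single candidate 3. So r2c6=3.
Step 18. [r5c4∈{3}] r5c4 has the single candidate 3. So r5c4=3.
Step 19. [r3c3∈{6}] r3c3 is down to just 6. So r3c3=6.
Step 20. [r1c1∈{2}] only 2 remains possible at r1c1 ⇒ r1c1=2.
Step 21. [r5c5∈{1}] r5c5 is down to just 1. So r5c5=1.
Step 22. [r3c6∈{2}] only 2 remains possible at r3c6 ⇒ r3c6=2.

Answer: 2 4 3 6 5 1 / 5 6 1 4 2 3 / 3 1 6 5 4 2 / 4 5 2 1 3 6 / 6 2 4 3 1 5 / 1 3 5 2 6 4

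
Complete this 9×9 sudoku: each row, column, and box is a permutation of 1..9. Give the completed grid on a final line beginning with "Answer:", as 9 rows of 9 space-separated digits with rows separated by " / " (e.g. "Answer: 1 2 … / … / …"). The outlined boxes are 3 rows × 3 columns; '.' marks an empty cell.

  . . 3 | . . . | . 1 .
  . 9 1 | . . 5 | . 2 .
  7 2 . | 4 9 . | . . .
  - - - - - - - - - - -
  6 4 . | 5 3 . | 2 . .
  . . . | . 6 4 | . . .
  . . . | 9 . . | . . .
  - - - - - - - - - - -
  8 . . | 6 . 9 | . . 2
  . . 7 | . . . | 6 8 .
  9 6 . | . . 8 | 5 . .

Step 1. [r2c9∈{3,4,6,7,8}] across row 2, 6 lands solely at r2c9 ⇒ r2c9=6.
Step 2. [r8c9∈{1,3,4,9}] row 8 places 9 nowhere but r8c9. So r8c9=9.
Step 3. [r3c6∈{1,3,6}] 1 has one home in row 3: r3c6 ⇒ r3c6=1.
Step 4. [r4c9∈{1,7,8}] 1 has one home in row 4: r4c9. So r4c9=1.
Step 5. [r4c3∈{8,9}] across row 4, 8 lands solely at r4c3 ⇒ r4c3=8.
Step 6. [r2c4∈{3,7,8}] r2c4 is the only open cell in box 2 admitting 3. So r2c4=3.
Step 7. [r1c2∈{5,8}] across col 2, 8 lands solely at r1c2. So r1c2=8.
Step 8. [r5c4∈{1,2,7,8}] 8 has one home in col 4: r5c4 ⇒ r5c4=8.
Step 9. [r6c5∈{1,2,7}] r6c5 is the only open cell in box 5 admitting 1 ⇒ r6c5=1.
Step 10. [r6c6∈{2,7}] r6c6 is the only open cell in box 5 admitting 2. So r6c6=2.
Step 11. [r6c3∈{5}] r6c3's peers cover all but 5. So r6c3=5.
Step 12. [r6c1∈{3}] r6c1 has the single candidate 3, so r6c1=3.
Step 13. [r7c3∈{4}] only 4 remains possible at r7c3 ⇒ r7c3=4.
Step 14. [r6c2∈{7}] only 7 remains possible at r6c2 ⇒ r6c2=7.
Step 15. [r9c3∈{2}] r9c3 is down to just 2 ⇒ r9c3=2.
Step 16. [r8c5∈{2,4,5}] 4 has one home in row 8: r8c5. So r8c5=4.
Step 17. [r9c5∈{7}] only 7 remains possible at r9c5. So r9c5=7.
Step 18. [r2c7∈{4,7,8}] row 2 places 7 nowhere but r2c7 ⇒ r2c7=7.
Step 19. [r5c9∈{3,5,7}] r5c9 is the only open cell in col 9 admitting 7 ⇒ r5c9=7.
Step 20. [r1c1∈{4,5}] 5 has one home in box 1: r1c1. So r1c1=5.
Step 21. [r8c1∈{1}] r8c1 is down to just 1, so r8c1=1.
Step 22. [r3c9∈{3,5,8}] in col 9, 5 fits only at r3c9 ⇒ r3c9=5.
Step 23. [r3c8∈{3}] r3c8's peers cover all but 3. So r3c8=3.
Step 24. [r1c9∈{4}] nothing but 4 survives at r1c9. So r1c9=4.
Step 25. [r1c4∈{2,7}] across col 4, 7 lands solely at r1c4. So r1c4=7.
Step 26. [r5c3∈{9}] r5c3 is down to just 9, so r5c3=9.
Step 27. [r8c2∈{3,5}] r8c2 is the only open cell in row 8 admitting 5 ⇒ r8c2=5.
Step 28. [r6c7∈{4,8}] col 7 places 4 nowhere but r6c7 ⇒ r6c7=4.
Step 29. [r7c7∈{1,3}] r7c7 is the only open cell in row 7 admitting 1. So r7c7=1.
Step 30. [r6c8∈{6}] r6c8 has the single candidate 6. So r6c8=6.
Step 31. [r4c8∈{9}] only 9 remains possible at r4c8 ⇒ r4c8=9.
Step 32. [r8c4∈{2}] only 2 remains possible at r8c4 ⇒ r8c4=2.
Step 33. [r5c7∈{3}] only 3 remains possible at r5c7, so r5c7=3.
Step 34. [r8c6∈{3}] r8c6 is down to just 3. So r8c6=3.
Step 35. [r1c5∈{2}] r1c5's peers cover all but 2. So r1c5=2.
Step 36. [r4c6∈{7}] r4c6 is down to just 7 ⇒ r4c6=7.
Step 37. [r3c7∈{8}] r3c7 has the single candidate 8, so r3c7=8.
Step 38. [r5c8∈{5}] nothing but 5 survives at r5c8, so r5c8=5.
Step 39. [r5c2∈{1}] nothing but 1 survives at r5c2. So r5c2=1.
Step 40. [r7c2∈{3}] r7c2 is down to just 3 ⇒ r7c2=3.
Step 41. [r1c6∈{6}] only 6 remains possible at r1c6, so r1c6=6.
Step 42. [r2c1∈{4}] only 4 remains possible at r2c1 ⇒ r2c1=4.
Step 43. [r7c5∈{5}] r7c5 is down to just 5, so r7c5=5.
Step 44. [r9c9∈{3}] only 3 remains possible at r9c9 ⇒ r9c9=3.
Step 45. [r7c8∈{7}] nothing but 7 survives at r7c8. So r7c8=7.
Step 46. [r3c3∈{6}] only 6 remains possible at r3c3. So r3c3=6.
Step 47. [r2c5∈{8}] r2c5 is down to just 8, so r2c5=8.
Step 48. [r9c8∈{4}] r9c8 is down to just 4 ⇒ r9c8=4.
Step 49. [r6c9∈{8}] only 8 remains possible at r6c9. So r6c9=8.
Step 50. [r5c1∈{2}] r5c1 has the single candidate 2 ⇒ r5c1=2.
Step 51. [r9c4∈{1}] r9c4's peers cover all but 1 ⇒ r9c4=1.
Step 52. [r1c7∈{9}] only 9 remains possible at r1c7 ⇒ r1c7=9.

Answer: 5 8 3 7 2 6 9 1 4 / 4 9 1 3 8 5 7 2 6 / 7 2 6 4 9 1 8 3 5 / 6 4 8 5 3 7 2 9 1 / 2 1 9 8 6 4 3 5 7 / 3 7 5 9 1 2 4 6 8 / 8 3 4 6 5 9 1 7 2 / 1 5 7 2 4 3 6 8 9 / 9 6 2 1 7 8 5 4 3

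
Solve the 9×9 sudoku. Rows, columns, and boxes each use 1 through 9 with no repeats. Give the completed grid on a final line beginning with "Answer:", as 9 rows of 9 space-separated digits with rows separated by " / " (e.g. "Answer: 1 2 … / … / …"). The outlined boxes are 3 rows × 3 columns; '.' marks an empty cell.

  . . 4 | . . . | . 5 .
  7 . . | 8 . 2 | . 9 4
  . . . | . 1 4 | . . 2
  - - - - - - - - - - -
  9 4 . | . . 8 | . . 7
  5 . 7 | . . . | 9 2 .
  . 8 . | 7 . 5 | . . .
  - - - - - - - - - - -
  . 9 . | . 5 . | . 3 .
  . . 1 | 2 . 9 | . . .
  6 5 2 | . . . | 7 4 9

Step 1. [r5c9∈{1,3,6,8}] across row 5, 8 lands solely at r5c9 ⇒ r5c9=8.
Step 2. [r6c5∈{2,3,4,6,9}] row 6 places 9 nowhere but r6c5. So r6c5=9.
Step 3. [r3c3∈{3,5,6,8,9}] across col 3, 9 lands solely at r3c3, so r3c3=9.
Step 4. [r4c7∈{1,3,5,6}] 5 has one home in row 4: r4c7 ⇒ r4c7=5.
Step 5. [r7c6∈{1,6,7}] in row 7, 7 fits only at r7c6. So r7c6=7.
Step 6. [r1c2∈{1,2,3,6}] r1c2 is the only open cell in col 2 admitting 2. So r1c2=2.
Step 7. [r7c3∈{8}] only 8 remains possible at r7c3 ⇒ r7c3=8.
Step 8. [r6c7∈{1,3,4,6}] row 6 places 4 nowhere but r6c7 ⇒ r6c7=4.
Step 9. [r6c9∈{1,3,6}] r6c9 is the only open cell in box 6 admitting 3 ⇒ r6c9=3.
Step 10. [r6c3∈{6}] only 6 remains possible at r6c3 ⇒ r6c3=6.
Step 11. [r4c8∈{1,6}] in box 6, 6 fits only at r4c8, so r4c8=6.
Step 12. [r4c4∈{1,3}] 1 has one home in row 4: r4c4, so r4c4=1.
Step 13. [r9c4∈{3}] r9c4 has the single candidate 3, so r9c4=3.
Step 14. [r8c8∈{8}] nothing but 8 survives at r8c8, so r8c8=8.
Step 15. [r8c7∈{6}] nothing but 6 survives at r8c7 ⇒ r8c7=6.
Step 16. [r1c9∈{1,6}] col 9 places 6 nowhere but r1c9 ⇒ r1c9=6.
Step 17. [r1c6∈{3}] only 3 remains possible at r1c6, so r1c6=3.
Step 18. [r4c3∈{3}] nothing but 3 survives at r4c3. So r4c3=3.
Step 19. [r7c4∈{4,6}] in row 7, 6 fits only at r7c4 ⇒ r7c4=6.
Step 20. [r2c5∈{6}] r2c5 has the single candidate 6 ⇒ r2c5=6.
Step 21. [r5c2∈{1}] r5c2 is down to just 1. So r5c2=1.
Step 22. [r2c2∈{3}] nothing but 3 survives at r2c2, so r2c2=3.
Step 23. [r3c1∈{8}] only 8 remains possible at r3c1 ⇒ r3c1=8.
Step 24. [r8c5∈{4}] r8c5 has the single candidate 4 ⇒ r8c5=4.
Step 25. [r2c7∈{1}] only 1 remains possible at r2c7, so r2c7=1.
Step 26. [r7c7∈{2}] r7c7's peers cover all but 2. So r7c7=2.
Step 27. [r4c5∈{2}] r4c5 is down to just 2, so r4c5=2.
Step 28. [r7c1∈{4}] nothing but 4 survives at r7c1, so r7c1=4.
Step 29. [r7c9∈{1}] r7c9's peers cover all but 1 ⇒ r7c9=1.
Step 30. [r3c4∈{5}] nothing but 5 survives at r3c4. So r3c4=5.
Step 31. [r6c8∈{1}] r6c8 is down to just 1 ⇒ r6c8=1.
Step 32. [r3c7∈{3}] only 3 remains possible at r3c7. So r3c7=3.
Step 33. [r5c6∈{6}] r5c6 has the single candidate 6, so r5c6=6.
Step 34. [r1c1∈{1}] r1c1 is down to just 1. So r1c1=1.
Step 35. [r6c1∈{2}] only 2 remains possible at r6c1 ⇒ r6c1=2.
Step 36. [r8c2∈{7}] r8c2's peers cover all but 7. So r8c2=7.
Step 37. [r5c4∈{4}] nothing but 4 survives at r5c4, so r5c4=4.
Step 38. [r8c9∈{5}] r8c9 is down to just 5 ⇒ r8c9=5.
Step 39. [r3c8∈{7}] r3c8 is down to just 7 ⇒ r3c8=7.
Step 40. [r1c7∈{8}] nothing but 8 survives at r1c7. So r1c7=8.
Step 41. [r5c5∈{3}] r5c5's peers cover all but 3, so r5c5=3.
Step 42. [r2c3∈{5}] nothing but 5 survives at r2c3. So r2c3=5.
Step 43. [r1c5∈{7}] r1c5's peers cover all but 7. So r1c5=7.
Step 44. [r9c6∈{1}] r9c6 is down to just 1 ⇒ r9c6=1.
Step 45. [r9c5∈{8}] r9c5's peers cover all but 8. So r9c5=8.
Step 46. [r3c2∈{6}] r3c2's peers cover all but 6 ⇒ r3c2=6.
Step 47. [r8c1∈{3}] r8c1 is down to just 3, so r8c1=3.
Step 48. [r1c4∈{9}] r1c4 is down to just 9 ⇒ r1c4=9.

Answer: 1 2 4 9 7 3 8 5 6 / 7 3 5 8 6 2 1 9 4 / 8 6 9 5 1 4 3 7 2 / 9 4 3 1 2 8 5 6 7 / 5 1 7 4 3 6 9 2 8 / 2 8 6 7 9 5 4 1 3 / 4 9 8 6 5 7 2 3 1 / 3 7 1 2 4 9 6 8 5 / 6 5 2 3 8 1 7 4 9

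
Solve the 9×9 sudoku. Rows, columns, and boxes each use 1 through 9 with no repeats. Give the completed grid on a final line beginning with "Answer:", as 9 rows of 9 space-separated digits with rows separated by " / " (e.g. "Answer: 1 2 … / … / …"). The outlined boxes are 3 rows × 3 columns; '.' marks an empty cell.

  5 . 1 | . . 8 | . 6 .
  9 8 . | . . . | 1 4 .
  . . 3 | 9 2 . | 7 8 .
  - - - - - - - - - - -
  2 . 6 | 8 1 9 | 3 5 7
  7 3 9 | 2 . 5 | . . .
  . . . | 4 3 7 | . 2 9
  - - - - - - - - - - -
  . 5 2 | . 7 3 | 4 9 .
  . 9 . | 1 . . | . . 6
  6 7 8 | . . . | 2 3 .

Step 1. [r9c4∈{5}] nothing but 5 survives at r9c4 ⇒ r9c4=5.
Step 2. [r1c5∈{4}] r1c5's peers cover all but 4, so r1c5=4.
Step 3. [r2c9∈{2,3,5}] in row 2, 2 fits only at r2c9. So r2c9=2.
Step 4. [r2c6∈{6}] only 6 remains possible at r2c6, so r2c6=6.
Step 5. [r7c9∈{1,8}] 8 has one home in row 7: r7c9 ⇒ r7c9=8.
Step 6. [r8c3∈{4}] r8c3's peers cover all but 4, so r8c3=4.
Step 7. [r6c1∈{1,8}] across col 1, 8 lands solely at r6c1, so r6c1=8.
Step 8. [r2c4∈{3,7}] in row 2, 3 fits only at r2c4. So r2c4=3.
Step 9. [r5c8∈{1}] r5c8 has the single candidate 1. So r5c8=1.
Step 10. [r6c7∈{6}] r6c7's peers cover all but 6. So r6c7=6.
Step 11. [r4c2∈{4}] nothing but 4 survives at r4c2, so r4c2=4.
Step 12. [r8c5∈{8}] only 8 remains possible at r8c5 ⇒ r8c5=8.
Step 13. [r7c4∈{6}] nothing but 6 survives at r7c4. So r7c4=6.
Step 14. [r9c9∈{1}] r9c9 has the single candidate 1, so r9c9=1.
Step 15. [r5c9∈{4}] r5c9 is down to just 4, so r5c9=4.
Step 16. [r1c7∈{9}] r1c7's peers cover all but 9, so r1c7=9.
Step 17. [r1c9∈{3}] nothing but 3 survives at r1c9 ⇒ r1c9=3.
Step 18. [r6c3∈{5}] r6c3 is down to just 5, so r6c3=5.
Step 19. [r8c7∈{5}] nothing but 5 survives at r8c7. So r8c7=5.
Step 20. [r8c6∈{2}] nothing but 2 survives at r8c6, so r8c6=2.
Step 21. [r5c5∈{6}] nothing but 6 survives at r5c5, so r5c5=6.
Step 22. [r8c8∈{7}] r8c8 has the single candidate 7, so r8c8=7.
Step 23. [r5c7∈{8}] only 8 remains possible at r5c7. So r5c7=8.
Step 24. [r3c1∈{4}] r3c1 is down to just 4, so r3c1=4.
Step 25. [r6c2∈{1}] r6c2's peers cover all but 1 ⇒ r6c2=1.
Step 26. [r2c3∈{7}] r2c3 is down to just 7, so r2c3=7.
Step 27. [r3c2∈{6}] only 6 remains possible at r3c2 ⇒ r3c2=6.
Step 28. [r9c5∈{9}] r9c5's peers cover all but 9 ⇒ r9c5=9.
Step 29. [r7c1∈{1}] r7c1's peers cover all but 1, so r7c1=1.
Step 30. [r1c2∈{2}] r1c2 is down to just 2, so r1c2=2.
Step 31. [r1c4∈{7}] r1c4 is down to just 7 ⇒ r1c4=7.
Step 32. [r3c6∈{1}] r3c6 has the single candidate 1 ⇒ r3c6=1.
Step 33. [r3c9∈{5}] r3c9 has the single candidate 5, so r3c9=5.
Step 34. [r8c1∈{3}] r8c1 has the single candidate 3. So r8c1=3.
Step 35. [r9c6∈{4}] r9c6's peers cover all but 4. So r9c6=4.
Step 36. [r2c5∈{5}] r2c5's peers cover all but 5, so r2c5=5.

Answer: 5 2 1 7 4 8 9 6 3 / 9 8 7 3 5 6 1 4 2 / 4 6 3 9 2 1 7 8 5 / 2 4 6 8 1 9 3 5 7 / 7 3 9 2 6 5 8 1 4 / 8 1 5 4 3 7 6 2 9 / 1 5 2 6 7 3 4 9 8 / 3 9 4 1 8 2 5 7 6 / 6 7 8 5 9 4 2 3 1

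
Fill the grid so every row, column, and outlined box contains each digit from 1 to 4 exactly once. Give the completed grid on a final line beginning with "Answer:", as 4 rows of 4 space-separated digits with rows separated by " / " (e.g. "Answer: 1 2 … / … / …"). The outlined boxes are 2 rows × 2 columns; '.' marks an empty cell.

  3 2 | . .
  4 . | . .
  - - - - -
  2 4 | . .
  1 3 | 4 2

Step 1. [r1c3∈{1}] r1c3 has the single candidate 1, so r1c3=1.
Step 2. [r2c4∈{3}] only 3 remains possible at r2c4. So r2c4=3.
Step 3. [r2c2∈{1}] nothing but 1 survives at r2c2. So r2c2=1.
Step 4. [r1c4∈{4}] r1c4 has the single candidate 4. So r1c4=4.
Step 5. [r3c3∈{3}] nothing but 3 survives at r3c3. So r3c3=3.
Step 6. [r2c3∈{2}] nothing but 2 survives at r2c3. So r2c3=2.
Step 7. [r3c4∈{1}] only 1 remains possible at r3c4. So r3c4=1.

Answer: 3 2 1 4 / 4 1 2 3 / 2 4 3 1 / 1 3 4 2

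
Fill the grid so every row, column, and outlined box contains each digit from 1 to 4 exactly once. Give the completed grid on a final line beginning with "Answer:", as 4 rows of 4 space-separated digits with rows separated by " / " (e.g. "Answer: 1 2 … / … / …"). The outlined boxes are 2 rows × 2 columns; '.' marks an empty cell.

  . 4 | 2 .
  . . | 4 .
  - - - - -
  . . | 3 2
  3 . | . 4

Step 1. [r1c1∈{1}] only 1 remains possible at r1c1, so r1c1=1.
Step 2. [r4c2∈{1,2}] in row 4, 2 fits only at r4c2, so r4c2=2.
Step 3. [r1c4∈{3}] r1c4 has the single candidate 3, so r1c4=3.
Step 4. [r4c3∈{1}] r4c3's peers cover all but 1. So r4c3=1.
Step 5. [r2c2∈{3}] nothing but 3 survives at r2c2, so r2c2=3.
Step 6. [r3c1∈{4}] nothing but 4 survives at r3c1. So r3c1=4.
Step 7. [r3c2∈{1}] nothing but 1 survives at r3c2, so r3c2=1.
Step 8. [r2c4∈{1}] r2c4 has the single candidate 1, so r2c4=1.
Step 9. [r2c1∈{2}] only 2 remains possible at r2c1, so r2c1=2.

Answer: 1 4 2 3 / 2 3 4 1 / 4 1 3 2 / 3 2 1 4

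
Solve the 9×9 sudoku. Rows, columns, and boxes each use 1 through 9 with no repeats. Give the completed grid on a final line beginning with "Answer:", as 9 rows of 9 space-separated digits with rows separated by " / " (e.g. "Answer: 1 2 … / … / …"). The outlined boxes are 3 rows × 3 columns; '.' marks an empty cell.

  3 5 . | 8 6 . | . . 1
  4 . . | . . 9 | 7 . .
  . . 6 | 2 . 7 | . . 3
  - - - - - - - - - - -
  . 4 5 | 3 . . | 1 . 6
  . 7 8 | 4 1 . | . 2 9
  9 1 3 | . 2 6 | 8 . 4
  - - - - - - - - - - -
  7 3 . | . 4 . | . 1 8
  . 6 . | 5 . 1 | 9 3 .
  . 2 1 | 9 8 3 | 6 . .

Step 1. [r6c8∈{5,7}] row 6 places 5 nowhere but r6c8 ⇒ r6c8=5.
Step 2. [r2c2∈{8}] r2c2 is down to just 8. So r2c2=8.
Step 3. [r8c9∈{2,7}] in row 8, 2 fits only at r8c9, so r8c9=2.
Step 4. [r9c8∈{4,7}] r9c8 is the only open cell in row 9 admitting 4 ⇒ r9c8=4.
Step 5. [r2c9∈{5}] r2c9 has the single candidate 5. So r2c9=5.
Step 6. [r3c2∈{9}] nothing but 9 survives at r3c2, so r3c2=9.
Step 7. [r1c7∈{2,4}] r1c7 is the only open cell in col 7 admitting 2. So r1c7=2.
Step 8. [r4c8∈{7}] r4c8's peers cover all but 7. So r4c8=7.
Step 9. [r8c5∈{7}] only 7 remains possible at r8c5. So r8c5=7.
Step 10. [r9c9∈{7}] nothing but 7 survives at r9c9. So r9c9=7.
Step 11. [r2c5∈{3}] only 3 remains possible at r2c5. So r2c5=3.
Step 12. [r4c1∈{2}] only 2 remains possible at r4c1, so r4c1=2.
Step 13. [r5c1∈{6}] r5c1's peers cover all but 6 ⇒ r5c1=6.
Step 14. [r6c4∈{7}] r6c4's peers cover all but 7. So r6c4=7.
Step 15. [r9c1∈{5}] only 5 remains possible at r9c1, so r9c1=5.
Step 16. [r2c4∈{1}] only 1 remains possible at r2c4, so r2c4=1.
Step 17. [r4c6∈{8}] r4c6 has the single candidate 8, so r4c6=8.
Step 18. [r7c4∈{6}] nothing but 6 survives at r7c4. So r7c4=6.
Step 19. [r8c1∈{8}] r8c1's peers cover all but 8 ⇒ r8c1=8.
Step 20. [r1c6∈{4}] only 4 remains possible at r1c6, so r1c6=4.
Step 21. [r1c8∈{9}] r1c8 is down to just 9. So r1c8=9.
Step 22. [r2c8∈{6}] nothing but 6 survives at r2c8, so r2c8=6.
Step 23. [r3c7∈{4}] only 4 remains possible at r3c7. So r3c7=4.
Step 24. [r5c6∈{5}] only 5 remains possible at r5c6. So r5c6=5.
Step 25. [r8c3∈{4}] r8c3 is down to just 4 ⇒ r8c3=4.
Step 26. [r2c3∈{2}] r2c3 has the single candidate 2, so r2c3=2.
Step 27. [r7c3∈{9}] r7c3 has the single candidate 9 ⇒ r7c3=9.
Step 28. [r3c5∈{5}] nothing but 5 survives at r3c5 ⇒ r3c5=5.
Step 29. [r1c3∈{7}] r1c3's peers cover all but 7, so r1c3=7.
Step 30. [r5c7∈{3}] only 3 remains possible at r5c7. So r5c7=3.
Step 31. [r3c8∈{8}] nothing but 8 survives at r3c8. So r3c8=8.
Step 32. [r4c5∈{9}] r4c5's peers cover all but 9 ⇒ r4c5=9.
Step 33. [r7c6∈{2}] r7c6's peers cover all but 2 ⇒ r7c6=2.
Step 34. [r7c7∈{5}] r7c7 has the single candidate 5 ⇒ r7c7=5.
Step 35. [r3c1∈{1}] only 1 remains possible at r3c1. So r3c1=1.

Answer: 3 5 7 8 6 4 2 9 1 / 4 8 2 1 3 9 7 6 5 / 1 9 6 2 5 7 4 8 3 / 2 4 5 3 9 8 1 7 6 / 6 7 8 4 1 5 3 2 9 / 9 1 3 7 2 6 8 5 4 / 7 3 9 6 4 2 5 1 8 / 8 6 4 5 7 1 9 3 2 / 5 2 1 9 8 3 6 4 7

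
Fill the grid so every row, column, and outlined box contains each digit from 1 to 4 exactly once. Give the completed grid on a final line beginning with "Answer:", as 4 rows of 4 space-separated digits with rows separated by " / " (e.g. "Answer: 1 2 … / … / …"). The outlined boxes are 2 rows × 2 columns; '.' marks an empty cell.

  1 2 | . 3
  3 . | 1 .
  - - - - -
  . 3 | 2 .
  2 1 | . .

Step 1. [r4c4∈{4}] r4c4's peers cover all but 4, so r4c4=4.
Step 2. [r1c3∈{4}] only 4 remains possible at r1c3. So r1c3=4.
Step 3. [r2c2∈{4}] r2c2 has the single candidate 4, so r2c2=4.
Step 4. [r4c3∈{3}] r4c3 is down to just 3, so r4c3=3.
Step 5. [r3c4∈{1}] r3c4 is down to just 1 ⇒ r3c4=1.
Step 6. [r2c4∈{2}] nothing but 2 survives at r2c4 ⇒ r2c4=2.
Step 7. [r3c1∈{4}] r3c1 is down to just 4, so r3c1=4.

Answer: 1 2 4 3 / 3 4 1 2 / 4 3 2 1 / 2 1 3 4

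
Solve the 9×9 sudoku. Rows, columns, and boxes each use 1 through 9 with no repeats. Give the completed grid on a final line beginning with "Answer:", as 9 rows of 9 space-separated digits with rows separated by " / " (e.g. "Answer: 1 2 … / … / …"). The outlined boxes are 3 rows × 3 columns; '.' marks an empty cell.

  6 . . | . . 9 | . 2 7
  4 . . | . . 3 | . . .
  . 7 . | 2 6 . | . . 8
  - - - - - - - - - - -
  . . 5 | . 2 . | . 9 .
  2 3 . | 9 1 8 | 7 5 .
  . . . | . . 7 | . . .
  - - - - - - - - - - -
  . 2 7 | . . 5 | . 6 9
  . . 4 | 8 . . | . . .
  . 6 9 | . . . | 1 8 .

Step 1. [r5c9∈{4,6}] r5c9 is the only open cell in row 5 admitting 4, so r5c9=4.
Step 2. [r2c8∈{1}] only 1 remains possible at r2c8. So r2c8=1.
Step 3. [r6c8∈{3}] r6c8 has the single candidate 3. So r6c8=3.
Step 4. [r7c7∈{3,4}] in box 9, 4 fits only at r7c7, so r7c7=4.
Step 5. [r7c5∈{3}] r7c5's peers cover all but 3, so r7c5=3.
Step 6. [r7c1∈{1,8}] 8 has one home in row 7: r7c1 ⇒ r7c1=8.
Step 7. [r8c6∈{1,2,6}] row 8 places 6 nowhere but r8c6 ⇒ r8c6=6.
Step 8. [r4c6∈{4}] nothing but 4 survives at r4c6, so r4c6=4.
Step 9. [r6c5∈{5}] nothing but 5 survives at r6c5. So r6c5=5.
Step 10. [r6c4∈{6}] r6c4 is down to just 6. So r6c4=6.
Step 11. [r3c6∈{1}] r3c6's peers cover all but 1, so r3c6=1.
Step 12. [r6c2∈{1,4,8,9}] row 6 places 4 nowhere but r6c2, so r6c2=4.
Step 13. [r2c2∈{5,8,9}] in col 2, 9 fits only at r2c2 ⇒ r2c2=9.
Step 14. [r3c3∈{3}] r3c3's peers cover all but 3, so r3c3=3.
Step 15. [r3c1∈{5}] r3c1 has the single candidate 5. So r3c1=5.
Step 16. [r9c9∈{2,3,5}] 5 has one home in row 9: r9c9. So r9c9=5.
Step 17. [r8c9∈{2,3}] in col 9, 3 fits only at r8c9. So r8c9=3.
Step 18. [r8c1∈{1}] r8c1's peers cover all but 1, so r8c1=1.
Step 19. [r2c9∈{6}] r2c9 is down to just 6 ⇒ r2c9=6.
Step 20. [r4c9∈{1}] nothing but 1 survives at r4c9 ⇒ r4c9=1.
Step 21. [r4c2∈{8}] r4c2's peers cover all but 8. So r4c2=8.
Step 22. [r2c7∈{5}] r2c7 has the single candidate 5, so r2c7=5.
Step 23. [r2c4∈{7}] r2c4 is down to just 7. So r2c4=7.
Step 24. [r2c5∈{8}] nothing but 8 survives at r2c5, so r2c5=8.
Step 25. [r9c4∈{4}] nothing but 4 survives at r9c4, so r9c4=4.
Step 26. [r8c8∈{7}] r8c8 has the single candidate 7, so r8c8=7.
Step 27. [r6c3∈{1}] r6c3 is down to just 1. So r6c3=1.
Step 28. [r6c7∈{2,8}] in row 6, 8 fits only at r6c7. So r6c7=8.
Step 29. [r1c3∈{8}] r1c3 is down to just 8 ⇒ r1c3=8.
Step 30. [r7c4∈{1}] r7c4 is down to just 1, so r7c4=1.
Step 31. [r4c4∈{3}] r4c4 is down to just 3. So r4c4=3.
Step 32. [r8c5∈{9}] r8c5's peers cover all but 9. So r8c5=9.
Step 33. [r1c4∈{5}] r1c4 has the single candidate 5 ⇒ r1c4=5.
Step 34. [r9c6∈{2}] only 2 remains possible at r9c6, so r9c6=2.
Step 35. [r8c7∈{2}] r8c7 is down to just 2 ⇒ r8c7=2.
Step 36. [r3c8∈{4}] nothing but 4 survives at r3c8. So r3c8=4.
Step 37. [r9c1∈{3}] nothing but 3 survives at r9c1 ⇒ r9c1=3.
Step 38. [r4c7∈{6}] r4c7 has the single candidate 6, so r4c7=6.
Step 39. [r9c5∈{7}] r9c5's peers cover all but 7, so r9c5=7.
Step 40. [r6c9∈{2}] nothing but 2 survives at r6c9. So r6c9=2.
Step 41. [r4c1∈{7}] only 7 remains possible at r4c1 ⇒ r4c1=7.
Step 42. [r5c3∈{6}] r5c3's peers cover all but 6 ⇒ r5c3=6.
Step 43. [r6c1∈{9}] r6c1's peers cover all but 9 ⇒ r6c1=9.
Step 44. [r8c2∈{5}] only 5 remains possible at r8c2 ⇒ r8c2=5.
Step 45. [r2c3∈{2}] r2c3's peers cover all but 2 ⇒ r2c3=2.
Step 46. [r3c7∈{9}] nothing but 9 survives at r3c7, so r3c7=9.
Step 47. [r1c7∈{3}] r1c7's peers cover all but 3 ⇒ r1c7=3.
Step 48. [r1c5∈{4}] nothing but 4 survives at r1c5. So r1c5=4.
Step 49. [r1c2∈{1}] only 1 remains possible at r1c2, so r1c2=1.

Answer: 6 1 8 5 4 9 3 2 7 / 4 9 2 7 8 3 5 1 6 / 5 7 3 2 6 1 9 4 8 / 7 8 5 3 2 4 6 9 1 / 2 3 6 9 1 8 7 5 4 / 9 4 1 6 5 7 8 3 2 / 8 2 7 1 3 5 4 6 9 / 1 5 4 8 9 6 2 7 3 / 3 6 9 4 7 2 1 8 5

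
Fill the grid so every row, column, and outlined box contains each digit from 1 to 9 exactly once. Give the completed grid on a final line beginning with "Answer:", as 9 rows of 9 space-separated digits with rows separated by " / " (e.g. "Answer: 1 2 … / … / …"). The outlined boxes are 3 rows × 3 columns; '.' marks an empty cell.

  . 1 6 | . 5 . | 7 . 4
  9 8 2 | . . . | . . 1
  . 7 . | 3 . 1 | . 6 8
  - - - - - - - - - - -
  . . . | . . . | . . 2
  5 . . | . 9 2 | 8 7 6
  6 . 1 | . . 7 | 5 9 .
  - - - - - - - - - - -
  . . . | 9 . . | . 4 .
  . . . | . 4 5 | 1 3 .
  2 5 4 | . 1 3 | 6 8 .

Step 1. [r5c3∈{3}] r5c3 is down to just 3, so r5c3=3.
Step 2. [r4c7∈{3,4}] across col 7, 4 lands solely at r4c7, so r4c7=4.
Step 3. [r8c4∈{2,6,7,8}] 2 has one home in row 8: r8c4 ⇒ r8c4=2.
Step 4. [r4c5∈{3,6,8}] in row 4, 3 fits only at r4c5 ⇒ r4c5=3.
Step 5. [r6c5∈{8}] nothing but 8 survives at r6c5, so r6c5=8.
Step 6. [r7c6∈{6,8}] across box 8, 8 lands solely at r7c6 ⇒ r7c6=8.
Step 7. [r7c3∈{7}] r7c3 is down to just 7 ⇒ r7c3=7.
Step 8. [r6c4∈{4}] only 4 remains possible at r6c4 ⇒ r6c4=4.
Step 9. [r7c5∈{6}] r7c5's peers cover all but 6. So r7c5=6.
Step 10. [r4c6∈{6}] r4c6 has the single candidate 6. So r4c6=6.
Step 11. [r4c2∈{9}] nothing but 9 survives at r4c2, so r4c2=9.
Step 12. [r9c4∈{7}] nothing but 7 survives at r9c4, so r9c4=7.
Step 13. [r8c1∈{8}] r8c1 has the single candidate 8, so r8c1=8.
Step 14. [r7c1∈{1,3}] r7c1 is the only open cell in row 7 admitting 1 ⇒ r7c1=1.
Step 15. [r3c7∈{2,9}] row 3 places 9 nowhere but r3c7. So r3c7=9.
Step 16. [r5c4∈{1}] r5c4's peers cover all but 1. So r5c4=1.
Step 17. [r8c3∈{9}] only 9 remains possible at r8c3. So r8c3=9.
Step 18. [r8c2∈{6}] nothing but 6 survives at r8c2, so r8c2=6.
Step 19. [r4c3∈{8}] r4c3 has the single candidate 8 ⇒ r4c3=8.
Step 20. [r2c4∈{6}] r2c4 is down to just 6. So r2c4=6.
Step 21. [r5c2∈{4}] only 4 remains possible at r5c2 ⇒ r5c2=4.
Step 22. [r4c8∈{1}] r4c8 has the single candidate 1. So r4c8=1.
Step 23. [r3c1∈{4}] r3c1's peers cover all but 4. So r3c1=4.
Step 24. [r7c7∈{2}] only 2 remains possible at r7c7, so r7c7=2.
Step 25. [r2c8∈{5}] only 5 remains possible at r2c8. So r2c8=5.
Step 26. [r3c5∈{2}] r3c5's peers cover all but 2, so r3c5=2.
Step 27. [r2c6∈{4}] r2c6 is down to just 4 ⇒ r2c6=4.
Step 28. [r7c2∈{3}] nothing but 3 survives at r7c2 ⇒ r7c2=3.
Step 29. [r6c2∈{2}] r6c2 is down to just 2. So r6c2=2.
Step 30. [r2c5∈{7}] only 7 remains possible at r2c5 ⇒ r2c5=7.
Step 31. [r3c3∈{5}] r3c3 is down to just 5. So r3c3=5.
Step 32. [r1c4∈{8}] r1c4 has the single candidate 8. So r1c4=8.
Step 33. [r9c9∈{9}] nothing but 9 survives at r9c9. So r9c9=9.
Step 34. [r6c9∈{3}] r6c9's peers cover all but 3. So r6c9=3.
Step 35. [r7c9∈{5}] r7c9's peers cover all but 5. So r7c9=5.
Step 36. [r4c4∈{5}] nothing but 5 survives at r4c4. So r4c4=5.
Step 37. [r2c7∈{3}] r2c7 is down to just 3 ⇒ r2c7=3.
Step 38. [r8c9∈{7}] r8c9 has the single candidate 7, so r8c9=7.
Step 39. [r4c1∈{7}] nothing but 7 survives at r4c1. So r4c1=7.
Step 40. [r1c1∈{3}] r1c1's peers cover all but 3, so r1c1=3.
Step 41. [r1c6∈{9}] nothing but 9 survives at r1c6. So r1c6=9.
Step 42. [r1c8∈{2}] nothing but 2 survives at r1c8. So r1c8=2.

Answer: 3 1 6 8 5 9 7 2 4 / 9 8 2 6 7 4 3 5 1 / 4 7 5 3 2 1 9 6 8 / 7 9 8 5 3 6 4 1 2 / 5 4 3 1 9 2 8 7 6 / 6 2 1 4 8 7 5 9 3 / 1 3 7 9 6 8 2 4 5 / 8 6 9 2 4 5 1 3 7 / 2 5 4 7 1 3 6 8 9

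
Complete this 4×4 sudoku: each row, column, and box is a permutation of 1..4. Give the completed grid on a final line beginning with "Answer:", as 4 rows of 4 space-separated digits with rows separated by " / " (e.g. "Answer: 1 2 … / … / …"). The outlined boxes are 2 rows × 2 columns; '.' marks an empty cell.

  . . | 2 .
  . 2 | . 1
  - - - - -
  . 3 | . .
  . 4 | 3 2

Step 1. [r2c3∈{4}] r2c3 has the single candidate 4, so r2c3=4.
Step 2. [r4c1∈{1}] r4c1 is down to just 1, so r4c1=1.
Step 3. [r1c4∈{3}] only 3 remains possible at r1c4, so r1c4=3.
Step 4. [r2c1∈{3}] only 3 remains possible at r2c1 ⇒ r2c1=3.
Step 5. [r3c4∈{4}] only 4 remains possible at r3c4. So r3c4=4.
Step 6. [r1c1∈{4}] nothing but 4 survives at r1c1 ⇒ r1c1=4.
Step 7. [r3c3∈{1}] r3c3 is down to just 1 ⇒ r3c3=1.
Step 8. [r1c2∈{1}] r1c2 is down to just 1. So r1c2=1.
Step 9. [r3c1∈{2}] r3c1's peers cover all but 2, so r3c1=2.

Answer: 4 1 2 3 / 3 2 4 1 / 2 3 1 4 / 1 4 3 2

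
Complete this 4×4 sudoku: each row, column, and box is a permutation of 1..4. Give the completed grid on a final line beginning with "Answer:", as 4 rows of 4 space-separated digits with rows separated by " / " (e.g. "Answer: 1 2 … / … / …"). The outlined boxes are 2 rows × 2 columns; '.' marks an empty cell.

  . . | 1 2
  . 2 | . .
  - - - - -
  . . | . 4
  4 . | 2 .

Step 1. [r3c3∈{3}] only 3 remains possible at r3c3, so r3c3=3.
Step 2. [r3c2∈{1}] r3c2 has the single candidate 1. So r3c2=1.
Step 3. [r1c1∈{3}] nothing but 3 survives at r1c1 ⇒ r1c1=3.
Step 4. [r2c4∈{3}] r2c4's peers cover all but 3 ⇒ r2c4=3.
Step 5. [r1c2∈{4}] r1c2's peers cover all but 4. So r1c2=4.
Step 6. [r2c1∈{1}] only 1 remains possible at r2c1 ⇒ r2c1=1.
Step 7. [r2c3∈{4}] r2c3 has the single candidate 4. So r2c3=4.
Step 8. [r4c2∈{3}] only 3 remains possible at r4c2. So r4c2=3.
Step 9. [r4c4∈{1}] only 1 remains possible at r4c4. So r4c4=1.
Step 10. [r3c1∈{2}] r3c1's peers cover all but 2. So r3c1=2.

Answer: 3 4 1 2 / 1 2 4 3 / 2 1 3 4 / 4 3 2 1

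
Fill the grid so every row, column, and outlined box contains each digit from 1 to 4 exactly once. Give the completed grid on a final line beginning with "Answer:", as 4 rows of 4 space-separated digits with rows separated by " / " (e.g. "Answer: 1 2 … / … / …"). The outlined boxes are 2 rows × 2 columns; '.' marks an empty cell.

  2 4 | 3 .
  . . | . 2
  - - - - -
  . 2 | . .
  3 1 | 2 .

Step 1. [r2c3∈{1,4}] in row 2, 4 fits only at r2c3, so r2c3=4.
Step 2. [r3c4∈{1,3,4}] in row 3, 3 fits only at r3c4, so r3c4=3.
Step 3. [r3c1∈{4}] r3c1 has the single candidate 4, so r3c1=4.
Step 4. [r1c4∈{1}] nothing but 1 survives at r1c4. So r1c4=1.
Step 5. [r4c4∈{4}] r4c4 is down to just 4, so r4c4=4.
Step 6. [r3c3∈{1}] nothing but 1 survives at r3c3, so r3c3=1.
Step 7. [r2c2∈{3}] r2c2's peers cover all but 3 ⇒ r2c2=3.
Step 8. [r2c1∈{1}] r2c1 has the single candidate 1 ⇒ r2c1=1.

Answer: 2 4 3 1 / 1 3 4 2 / 4 2 1 3 / 3 1 2 4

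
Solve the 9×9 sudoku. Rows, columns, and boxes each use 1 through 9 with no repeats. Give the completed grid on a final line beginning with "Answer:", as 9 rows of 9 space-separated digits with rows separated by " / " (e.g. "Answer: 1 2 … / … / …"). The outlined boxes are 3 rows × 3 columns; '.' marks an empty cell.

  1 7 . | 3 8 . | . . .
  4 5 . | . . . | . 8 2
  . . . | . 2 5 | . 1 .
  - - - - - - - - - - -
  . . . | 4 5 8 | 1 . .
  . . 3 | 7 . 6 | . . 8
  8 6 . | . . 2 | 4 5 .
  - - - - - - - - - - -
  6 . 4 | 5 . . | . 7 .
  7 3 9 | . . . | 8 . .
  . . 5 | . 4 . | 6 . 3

Step 1. [r8c6∈{1}] nothing but 1 survives at r8c6. So r8c6=1.
Step 2. [r9c1∈{2}] r9c1's peers cover all but 2, so r9c1=2.
Step 3. [r9c8∈{9}] r9c8 is down to just 9, so r9c8=9.
Step 4. [r3c9∈{4,6,7,9}] across row 3, 4 lands solely at r3c9, so r3c9=4.
Step 5. [r2c5∈{1,6,7,9}] col 5 places 7 nowhere but r2c5 ⇒ r2c5=7.
Step 6. [r4c1∈{9}] nothing but 9 survives at r4c1, so r4c1=9.
Step 7. [r2c6∈{9}] r2c6 is down to just 9, so r2c6=9.
Step 8. [r5c8∈{2}] only 2 remains possible at r5c8, so r5c8=2.
Step 9. [r5c7∈{9}] r5c7 has the single candidate 9. So r5c7=9.
Step 10. [r6c3∈{1,7}] 1 has one home in col 3: r6c3 ⇒ r6c3=1.
Step 11. [r2c3∈{6}] r2c3 has the single candidate 6. So r2c3=6.
Step 12. [r7c2∈{1,8}] in row 7, 8 fits only at r7c2, so r7c2=8.
Step 13. [r6c5∈{3,9}] 3 has one home in row 6: r6c5 ⇒ r6c5=3.
Step 14. [r4c3∈{2,7}] 7 has one home in col 3: r4c3, so r4c3=7.
Step 15. [r1c8∈{6}] r1c8 is down to just 6. So r1c8=6.
Step 16. [r1c7∈{5}] r1c7 is down to just 5. So r1c7=5.
Step 17. [r8c4∈{2,6}] row 8 places 2 nowhere but r8c4 ⇒ r8c4=2.
Step 18. [r3c7∈{3,7}] in row 3, 7 fits only at r3c7, so r3c7=7.
Step 19. [r8c5∈{6}] r8c5's peers cover all but 6, so r8c5=6.
Step 20. [r5c5∈{1}] only 1 remains possible at r5c5. So r5c5=1.
Step 21. [r3c4∈{6}] r3c4 is down to just 6 ⇒ r3c4=6.
Step 22. [r3c3∈{8}] r3c3's peers cover all but 8. So r3c3=8.
Step 23. [r9c2∈{1}] r9c2 is down to just 1, so r9c2=1.
Step 24. [r8c9∈{5}] r8c9 is down to just 5. So r8c9=5.
Step 25. [r7c6∈{3}] r7c6's peers cover all but 3, so r7c6=3.
Step 26. [r8c8∈{4}] r8c8 has the single candidate 4. So r8c8=4.
Step 27. [r9c6∈{7}] nothing but 7 survives at r9c6, so r9c6=7.
Step 28. [r4c8∈{3}] only 3 remains possible at r4c8 ⇒ r4c8=3.
Step 29. [r6c4∈{9}] r6c4's peers cover all but 9 ⇒ r6c4=9.
Step 30. [r4c9∈{6}] r4c9 has the single candidate 6, so r4c9=6.
Step 31. [r1c9∈{9}] r1c9 has the single candidate 9. So r1c9=9.
Step 32. [r4c2∈{2}] only 2 remains possible at r4c2 ⇒ r4c2=2.
Step 33. [r7c7∈{2}] r7c7's peers cover all but 2. So r7c7=2.
Step 34. [r5c2∈{4}] r5c2 has the single candidate 4, so r5c2=4.
Step 35. [r6c9∈{7}] nothing but 7 survives at r6c9 ⇒ r6c9=7.
Step 36. [r9c4∈{8}] only 8 remains possible at r9c4, so r9c4=8.
Step 37. [r5c1∈{5}] r5c1 is down to just 5. So r5c1=5.
Step 38. [r1c6∈{4}] r1c6 is down to just 4. So r1c6=4.
Step 39. [r7c5∈{9}] nothing but 9 survives at r7c5. So r7c5=9.
Step 40. [r7c9∈{1}] r7c9 has the single candidate 1. So r7c9=1.
Step 41. [r2c4∈{1}] r2c4 has the single candidate 1, so r2c4=1.
Step 42. [r3c1∈{3}] only 3 remains possible at r3c1, so r3c1=3.
Step 43. [r2c7∈{3}] r2c7's peers cover all but 3. So r2c7=3.
Step 44. [r1c3∈{2}] r1c3 has the single candidate 2, so r1c3=2.
Step 45. [r3c2∈{9}] nothing but 9 survives at r3c2, so r3c2=9.

Answer: 1 7 2 3 8 4 5 6 9 / 4 5 6 1 7 9 3 8 2 / 3 9 8 6 2 5 7 1 4 / 9 2 7 4 5 8 1 3 6 / 5 4 3 7 1 6 9 2 8 / 8 6 1 9 3 2 4 5 7 / 6 8 4 5 9 3 2 7 1 / 7 3 9 2 6 1 8 4 5 / 2 1 5 8 4 7 6 9 3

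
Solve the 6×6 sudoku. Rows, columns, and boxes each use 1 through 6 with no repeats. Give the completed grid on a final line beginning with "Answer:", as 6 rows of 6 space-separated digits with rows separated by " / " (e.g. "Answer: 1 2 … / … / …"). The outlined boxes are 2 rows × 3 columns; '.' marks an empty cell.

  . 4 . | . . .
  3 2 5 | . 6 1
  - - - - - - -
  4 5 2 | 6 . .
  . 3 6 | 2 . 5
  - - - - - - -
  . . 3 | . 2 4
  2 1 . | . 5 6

Step 1. [r1c5∈{3}] r1c5 has the single candidate 3. So r1c5=3.
Step 2. [r4c1∈{1}] r4c1's peers cover all but 1 ⇒ r4c1=1.
Step 3. [r1c1∈{6}] nothing but 6 survives at r1c1 ⇒ r1c1=6.
Step 4. [r5c1∈{5}] r5c1 is down to just 5 ⇒ r5c1=5.
Step 5. [r3c5∈{1}] only 1 remains possible at r3c5, so r3c5=1.
Step 6. [r1c3∈{1}] r1c3 has the single candidate 1, so r1c3=1.
Step 7. [r4c5∈{4}] r4c5's peers cover all but 4, so r4c5=4.
Step 8. [r5c2∈{6}] only 6 remains possible at r5c2. So r5c2=6.
Step 9. [r1c4∈{5}] r1c4 has the single candidate 5. So r1c4=5.
Step 10. [r1c6∈{2}] r1c6 is down to just 2, so r1c6=2.
Step 11. [r6c4∈{3}] nothing but 3 survives at r6c4. So r6c4=3.
Step 12. [r3c6∈{3}] nothing but 3 survives at r3c6. So r3c6=3.
Step 13. [r6c3∈{4}] r6c3's peers cover all but 4 ⇒ r6c3=4.
Step 14. [r5c4∈{1}] only 1 remains possible at r5c4, so r5c4=1.
Step 15. [r2c4∈{4}] r2c4 is down to just 4. So r2c4=4.

Answer: 6 4 1 5 3 2 / 3 2 5 4 6 1 / 4 5 2 6 1 3 / 1 3 6 2 4 5 / 5 6 3 1 2 4 / 2 1 4 3 5 6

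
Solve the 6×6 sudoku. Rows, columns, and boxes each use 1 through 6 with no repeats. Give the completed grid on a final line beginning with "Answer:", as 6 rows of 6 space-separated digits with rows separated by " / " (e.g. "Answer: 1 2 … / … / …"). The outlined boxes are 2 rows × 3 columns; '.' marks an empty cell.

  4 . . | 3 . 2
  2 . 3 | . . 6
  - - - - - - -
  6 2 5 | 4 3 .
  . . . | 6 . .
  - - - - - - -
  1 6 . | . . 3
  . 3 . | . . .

Step 1. [r6c6∈{1,4,5}] in col 6, 4 fits only at r6c6. So r6c6=4.
Step 2. [r4c5∈{1,2,5}] in row 4, 2 fits only at r4c5 ⇒ r4c5=2.
Step 3. [r5c5∈{5}] r5c5 has the single candidate 5. So r5c5=5.
Step 4. [r1c5∈{1}] r1c5 has the single candidate 1. So r1c5=1.
Step 5. [r4c3∈{1,4}] across col 3, 1 lands solely at r4c3. So r4c3=1.
Step 6. [r5c4∈{2}] r5c4 has the single candidate 2, so r5c4=2.
Step 7. [r1c2∈{5}] nothing but 5 survives at r1c2, so r1c2=5.
Step 8. [r2c2∈{1}] r2c2's peers cover all but 1. So r2c2=1.
Step 9. [r6c3∈{2}] only 2 remains possible at r6c3, so r6c3=2.
Step 10. [r4c1∈{3}] nothing but 3 survives at r4c1 ⇒ r4c1=3.
Step 11. [r6c1∈{5}] only 5 remains possible at r6c1. So r6c1=5.
Step 12. [r1c3∈{6}] nothing but 6 survives at r1c3. So r1c3=6.
Step 13. [r3c6∈{1}] r3c6 is down to just 1. So r3c6=1.
Step 14. [r5c3∈{4}] r5c3 has the single candidate 4 ⇒ r5c3=4.
Step 15. [r4c6∈{5}] r4c6 is down to just 5. So r4c6=5.
Step 16. [r6c4∈{1}] r6c4 has the single candidate 1. So r6c4=1.
Step 17. [r6c5∈{6}] only 6 remains possible at r6c5 ⇒ r6c5=6.
Step 18. [r2c4∈{5}] r2c4 is down to just 5, so r2c4=5.
Step 19. [r4c2∈{4}] only 4 remains possible at r4c2, so r4c2=4.
Step 20. [r2c5∈{4}] only 4 remains possible at r2c5. So r2c5=4.

Answer: 4 5 6 3 1 2 / 2 1 3 5 4 6 / 6 2 5 4 3 1 / 3 4 1 6 2 5 / 1 6 4 2 5 3 / 5 3 2 1 6 4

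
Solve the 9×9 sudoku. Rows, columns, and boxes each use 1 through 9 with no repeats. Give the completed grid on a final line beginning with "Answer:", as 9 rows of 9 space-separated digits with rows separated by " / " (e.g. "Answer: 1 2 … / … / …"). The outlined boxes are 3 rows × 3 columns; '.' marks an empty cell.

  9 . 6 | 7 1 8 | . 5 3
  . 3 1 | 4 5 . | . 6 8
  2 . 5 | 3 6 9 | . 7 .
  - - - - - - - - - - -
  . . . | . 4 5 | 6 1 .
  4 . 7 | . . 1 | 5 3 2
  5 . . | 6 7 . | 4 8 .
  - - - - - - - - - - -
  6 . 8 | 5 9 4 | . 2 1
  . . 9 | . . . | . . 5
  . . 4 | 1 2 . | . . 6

Step 1. [r8c5∈{3,8}] across col 5, 3 lands solely at r8c5 ⇒ r8c5=3.
Step 2. [r4c4∈{2,8,9}] in col 4, 2 fits only at r4c4 ⇒ r4c4=2.
Step 3. [r7c2∈{7}] r7c2 is down to just 7. So r7c2=7.
Step 4. [r9c7∈{3,7,8,9}] r9c7 is the only open cell in row 9 admitting 8. So r9c7=8.
Step 5. [r3c2∈{4,8}] in row 3, 8 fits only at r3c2. So r3c2=8.
Step 6. [r4c2∈{9}] r4c2's peers cover all but 9, so r4c2=9.
Step 7. [r6c3∈{2,3}] in col 3, 2 fits only at r6c3 ⇒ r6c3=2.
Step 8. [r8c1∈{1}] nothing but 1 survives at r8c1, so r8c1=1.
Step 9. [r8c6∈{6,7}] in row 8, 6 fits only at r8c6, so r8c6=6.
Step 10. [r5c4∈{8,9}] across row 5, 9 lands solely at r5c4. So r5c4=9.
Step 11. [r9c1∈{3}] nothing but 3 survives at r9c1 ⇒ r9c1=3.
Step 12. [r2c7∈{2,9}] row 2 places 9 nowhere but r2c7 ⇒ r2c7=9.
Step 13. [r2c6∈{2}] r2c6's peers cover all but 2 ⇒ r2c6=2.
Step 14. [r1c2∈{4}] r1c2 has the single candidate 4 ⇒ r1c2=4.
Step 15. [r5c2∈{6}] r5c2 has the single candidate 6, so r5c2=6.
Step 16. [r4c9∈{7}] nothing but 7 survives at r4c9, so r4c9=7.
Step 17. [r4c1∈{8}] r4c1's peers cover all but 8, so r4c1=8.
Step 18. [r6c2∈{1}] only 1 remains possible at r6c2, so r6c2=1.
Step 19. [r9c2∈{5}] only 5 remains possible at r9c2. So r9c2=5.
Step 20. [r3c9∈{4}] only 4 remains possible at r3c9, so r3c9=4.
Step 21. [r5c5∈{8}] only 8 remains possible at r5c5 ⇒ r5c5=8.
Step 22. [r9c6∈{7}] r9c6's peers cover all but 7. So r9c6=7.
Step 23. [r8c4∈{8}] only 8 remains possible at r8c4 ⇒ r8c4=8.
Step 24. [r7c7∈{3}] r7c7 has the single candidate 3, so r7c7=3.
Step 25. [r8c7∈{7}] only 7 remains possible at r8c7. So r8c7=7.
Step 26. [r2c1∈{7}] r2c1 is down to just 7, so r2c1=7.
Step 27. [r8c2∈{2}] only 2 remains possible at r8c2, so r8c2=2.
Step 28. [r4c3∈{3}] r4c3 has the single candidate 3 ⇒ r4c3=3.
Step 29. [r6c9∈{9}] r6c9's peers cover all but 9. So r6c9=9.
Step 30. [r9c8∈{9}] r9c8 is down to just 9 ⇒ r9c8=9.
Step 31. [r6c6∈{3}] nothing but 3 survives at r6c6. So r6c6=3.
Step 32. [r1c7∈{2}] only 2 remains possible at r1c7. So r1c7=2.
Step 33. [r8c8∈{4}] r8c8 is down to just 4. So r8c8=4.
Step 34. [r3c7∈{1}] r3c7 is down to just 1 ⇒ r3c7=1.

Answer: 9 4 6 7 1 8 2 5 3 / 7 3 1 4 5 2 9 6 8 / 2 8 5 3 6 9 1 7 4 / 8 9 3 2 4 5 6 1 7 / 4 6 7 9 8 1 5 3 2 / 5 1 2 6 7 3 4 8 9 / 6 7 8 5 9 4 3 2 1 / 1 2 9 8 3 6 7 4 5 / 3 5 4 1 2 7 8 9 6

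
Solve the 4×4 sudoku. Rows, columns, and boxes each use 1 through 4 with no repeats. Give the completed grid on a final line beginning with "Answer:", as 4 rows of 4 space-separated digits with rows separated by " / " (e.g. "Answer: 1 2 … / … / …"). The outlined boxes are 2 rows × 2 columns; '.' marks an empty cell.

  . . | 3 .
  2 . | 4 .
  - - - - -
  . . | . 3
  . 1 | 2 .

Step 1. [r3c1∈{4}] nothing but 4 survives at r3c1 ⇒ r3c1=4.
Step 2. [r1c1∈{1}] r1c1's peers cover all but 1 ⇒ r1c1=1.
Step 3. [r2c2∈{3}] r2c2's peers cover all but 3 ⇒ r2c2=3.
Step 4. [r1c4∈{2}] only 2 remains possible at r1c4 ⇒ r1c4=2.
Step 5. [r4c4∈{4}] only 4 remains possible at r4c4 ⇒ r4c4=4.
Step 6. [r3c2∈{2}] r3c2 is down to just 2, so r3c2=2.
Step 7. [r2c4∈{1}] r2c4 is down to just 1, so r2c4=1.
Step 8. [r1c2∈{4}] r1c2 has the single candidate 4. So r1c2=4.
Step 9. [r4c1∈{3}] r4c1's peers cover all but 3, so r4c1=3.
Step 10. [r3c3∈{1}] r3c3 is down to just 1 ⇒ r3c3=1.

Answer: 1 4 3 2 / 2 3 4 1 / 4 2 1 3 / 3 1 2 4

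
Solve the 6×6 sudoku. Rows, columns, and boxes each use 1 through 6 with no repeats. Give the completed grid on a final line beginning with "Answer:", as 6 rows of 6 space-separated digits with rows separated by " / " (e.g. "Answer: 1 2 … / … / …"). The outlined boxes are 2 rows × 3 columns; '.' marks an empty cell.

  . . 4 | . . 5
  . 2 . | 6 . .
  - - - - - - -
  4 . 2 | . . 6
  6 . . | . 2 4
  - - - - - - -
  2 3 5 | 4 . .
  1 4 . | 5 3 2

Step 1. [r1c5∈{1}] only 1 remains possible at r1c5, so r1c5=1.
Step 2. [r4c3∈{1,3}] in box 3, 3 fits only at r4c3 ⇒ r4c3=3.
Step 3. [r1c1∈{3}] r1c1 has the single candidate 3. So r1c1=3.
Step 4. [r4c2∈{1,5}] across row 4, 5 lands solely at r4c2 ⇒ r4c2=5.
Step 5. [r3c2∈{1}] only 1 remains possible at r3c2, so r3c2=1.
Step 6. [r6c3∈{6}] r6c3's peers cover all but 6 ⇒ r6c3=6.
Step 7. [r2c5∈{4}] only 4 remains possible at r2c5 ⇒ r2c5=4.
Step 8. [r1c4∈{2}] r1c4's peers cover all but 2. So r1c4=2.
Step 9. [r5c5∈{6}] r5c5 is down to just 6 ⇒ r5c5=6.
Step 10. [r2c6∈{3}] r2c6 is down to just 3 ⇒ r2c6=3.
Step 11. [r1c2∈{6}] r1c2 has the single candidate 6. So r1c2=6.
Step 12. [r2c1∈{5}] r2c1's peers cover all but 5. So r2c1=5.
Step 13. [r3c4∈{3}] nothing but 3 survives at r3c4, so r3c4=3.
Step 14. [r2c3∈{1}] only 1 remains possible at r2c3. So r2c3=1.
Step 15. [r3c5∈{5}] nothing but 5 survives at r3c5, so r3c5=5.
Step 16. [r5c6∈{1}] r5c6 is down to just 1, so r5c6=1.
Step 17. [r4c4∈{1}] only 1 remains possible at r4c4 ⇒ r4c4=1.

Answer: 3 6 4 2 1 5 / 5 2 1 6 4 3 / 4 1 2 3 5 6 / 6 5 3 1 2 4 / 2 3 5 4 6 1 / 1 4 6 5 3 2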